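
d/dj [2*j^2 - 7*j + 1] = 4*j - 7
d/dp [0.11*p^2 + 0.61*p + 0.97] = 0.22*p + 0.61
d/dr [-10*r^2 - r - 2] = -20*r - 1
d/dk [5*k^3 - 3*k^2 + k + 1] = 15*k^2 - 6*k + 1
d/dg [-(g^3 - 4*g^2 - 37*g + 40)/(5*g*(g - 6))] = (-g^4 + 12*g^3 - 61*g^2 + 80*g - 240)/(5*g^2*(g^2 - 12*g + 36))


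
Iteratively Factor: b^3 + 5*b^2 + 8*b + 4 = (b + 1)*(b^2 + 4*b + 4) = (b + 1)*(b + 2)*(b + 2)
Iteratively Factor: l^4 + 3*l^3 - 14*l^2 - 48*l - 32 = (l + 4)*(l^3 - l^2 - 10*l - 8) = (l + 1)*(l + 4)*(l^2 - 2*l - 8) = (l + 1)*(l + 2)*(l + 4)*(l - 4)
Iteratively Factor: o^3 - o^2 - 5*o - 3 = (o + 1)*(o^2 - 2*o - 3) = (o + 1)^2*(o - 3)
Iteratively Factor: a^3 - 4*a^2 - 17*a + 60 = (a - 3)*(a^2 - a - 20) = (a - 5)*(a - 3)*(a + 4)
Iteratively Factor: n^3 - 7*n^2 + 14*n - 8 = (n - 2)*(n^2 - 5*n + 4) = (n - 2)*(n - 1)*(n - 4)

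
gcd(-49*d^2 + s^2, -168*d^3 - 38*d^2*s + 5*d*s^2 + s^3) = 7*d + s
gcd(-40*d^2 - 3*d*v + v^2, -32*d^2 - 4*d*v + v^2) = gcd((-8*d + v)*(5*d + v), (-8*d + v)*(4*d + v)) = -8*d + v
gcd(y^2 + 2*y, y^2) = y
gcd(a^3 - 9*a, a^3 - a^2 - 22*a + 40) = 1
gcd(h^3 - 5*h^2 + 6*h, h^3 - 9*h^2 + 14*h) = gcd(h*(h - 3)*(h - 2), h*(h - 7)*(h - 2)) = h^2 - 2*h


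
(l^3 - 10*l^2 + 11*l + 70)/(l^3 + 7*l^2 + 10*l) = (l^2 - 12*l + 35)/(l*(l + 5))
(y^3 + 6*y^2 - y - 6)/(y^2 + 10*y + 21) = (y^3 + 6*y^2 - y - 6)/(y^2 + 10*y + 21)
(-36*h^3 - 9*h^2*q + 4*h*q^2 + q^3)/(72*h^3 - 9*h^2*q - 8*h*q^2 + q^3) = (4*h + q)/(-8*h + q)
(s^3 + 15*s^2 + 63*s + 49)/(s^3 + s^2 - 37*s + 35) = (s^2 + 8*s + 7)/(s^2 - 6*s + 5)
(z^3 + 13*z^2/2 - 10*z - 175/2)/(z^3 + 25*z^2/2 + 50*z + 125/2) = (2*z - 7)/(2*z + 5)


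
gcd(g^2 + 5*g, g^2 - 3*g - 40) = g + 5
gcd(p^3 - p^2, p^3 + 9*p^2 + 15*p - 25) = p - 1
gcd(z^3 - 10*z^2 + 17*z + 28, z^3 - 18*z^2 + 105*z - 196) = z^2 - 11*z + 28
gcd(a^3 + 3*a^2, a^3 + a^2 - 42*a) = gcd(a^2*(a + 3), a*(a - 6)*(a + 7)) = a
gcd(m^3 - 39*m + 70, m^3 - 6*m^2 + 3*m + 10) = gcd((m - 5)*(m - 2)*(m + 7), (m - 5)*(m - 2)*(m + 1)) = m^2 - 7*m + 10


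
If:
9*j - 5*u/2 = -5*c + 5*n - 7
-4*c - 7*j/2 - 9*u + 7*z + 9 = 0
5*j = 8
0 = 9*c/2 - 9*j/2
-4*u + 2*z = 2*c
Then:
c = 8/5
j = 8/5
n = 67/10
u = -41/25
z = -42/25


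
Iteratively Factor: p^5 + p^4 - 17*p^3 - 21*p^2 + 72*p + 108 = (p + 2)*(p^4 - p^3 - 15*p^2 + 9*p + 54) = (p - 3)*(p + 2)*(p^3 + 2*p^2 - 9*p - 18) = (p - 3)^2*(p + 2)*(p^2 + 5*p + 6) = (p - 3)^2*(p + 2)*(p + 3)*(p + 2)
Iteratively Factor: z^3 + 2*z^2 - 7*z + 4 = (z - 1)*(z^2 + 3*z - 4) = (z - 1)^2*(z + 4)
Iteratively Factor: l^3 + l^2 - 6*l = (l + 3)*(l^2 - 2*l) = l*(l + 3)*(l - 2)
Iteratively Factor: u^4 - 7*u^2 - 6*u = (u + 1)*(u^3 - u^2 - 6*u) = u*(u + 1)*(u^2 - u - 6) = u*(u + 1)*(u + 2)*(u - 3)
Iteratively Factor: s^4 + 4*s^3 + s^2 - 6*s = (s + 2)*(s^3 + 2*s^2 - 3*s) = (s - 1)*(s + 2)*(s^2 + 3*s) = (s - 1)*(s + 2)*(s + 3)*(s)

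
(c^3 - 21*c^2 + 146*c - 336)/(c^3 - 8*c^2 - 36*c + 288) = (c - 7)/(c + 6)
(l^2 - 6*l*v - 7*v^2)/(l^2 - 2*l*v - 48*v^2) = (-l^2 + 6*l*v + 7*v^2)/(-l^2 + 2*l*v + 48*v^2)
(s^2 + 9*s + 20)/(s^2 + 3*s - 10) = (s + 4)/(s - 2)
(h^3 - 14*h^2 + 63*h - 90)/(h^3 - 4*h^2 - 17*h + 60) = (h - 6)/(h + 4)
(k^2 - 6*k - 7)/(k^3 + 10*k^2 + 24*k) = (k^2 - 6*k - 7)/(k*(k^2 + 10*k + 24))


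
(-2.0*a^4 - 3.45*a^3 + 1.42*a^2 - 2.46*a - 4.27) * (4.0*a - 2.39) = -8.0*a^5 - 9.02*a^4 + 13.9255*a^3 - 13.2338*a^2 - 11.2006*a + 10.2053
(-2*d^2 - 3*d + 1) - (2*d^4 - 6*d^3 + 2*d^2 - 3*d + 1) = -2*d^4 + 6*d^3 - 4*d^2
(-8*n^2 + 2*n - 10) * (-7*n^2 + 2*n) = 56*n^4 - 30*n^3 + 74*n^2 - 20*n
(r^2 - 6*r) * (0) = 0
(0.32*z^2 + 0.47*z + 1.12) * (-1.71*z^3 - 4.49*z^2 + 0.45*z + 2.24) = -0.5472*z^5 - 2.2405*z^4 - 3.8815*z^3 - 4.1005*z^2 + 1.5568*z + 2.5088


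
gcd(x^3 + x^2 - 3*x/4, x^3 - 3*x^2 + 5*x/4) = x^2 - x/2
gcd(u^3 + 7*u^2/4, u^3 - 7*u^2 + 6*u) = u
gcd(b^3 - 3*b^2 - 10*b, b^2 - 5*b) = b^2 - 5*b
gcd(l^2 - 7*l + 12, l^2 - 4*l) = l - 4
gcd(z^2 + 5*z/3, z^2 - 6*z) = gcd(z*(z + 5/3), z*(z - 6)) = z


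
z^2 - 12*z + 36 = (z - 6)^2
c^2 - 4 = (c - 2)*(c + 2)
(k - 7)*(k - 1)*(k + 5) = k^3 - 3*k^2 - 33*k + 35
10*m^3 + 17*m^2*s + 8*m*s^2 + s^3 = (m + s)*(2*m + s)*(5*m + s)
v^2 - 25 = (v - 5)*(v + 5)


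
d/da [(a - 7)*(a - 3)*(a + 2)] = 3*a^2 - 16*a + 1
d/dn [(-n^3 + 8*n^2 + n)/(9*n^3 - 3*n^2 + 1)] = (-69*n^4 - 18*n^3 + 16*n + 1)/(81*n^6 - 54*n^5 + 9*n^4 + 18*n^3 - 6*n^2 + 1)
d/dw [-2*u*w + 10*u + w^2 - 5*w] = -2*u + 2*w - 5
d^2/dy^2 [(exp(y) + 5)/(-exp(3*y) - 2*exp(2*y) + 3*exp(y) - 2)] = (-4*exp(6*y) - 51*exp(5*y) - 126*exp(4*y) - 30*exp(3*y) + 204*exp(2*y) + 29*exp(y) - 34)*exp(y)/(exp(9*y) + 6*exp(8*y) + 3*exp(7*y) - 22*exp(6*y) + 15*exp(5*y) + 42*exp(4*y) - 87*exp(3*y) + 78*exp(2*y) - 36*exp(y) + 8)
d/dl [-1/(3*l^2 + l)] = (6*l + 1)/(l^2*(3*l + 1)^2)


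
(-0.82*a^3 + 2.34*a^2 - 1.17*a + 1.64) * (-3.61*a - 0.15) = 2.9602*a^4 - 8.3244*a^3 + 3.8727*a^2 - 5.7449*a - 0.246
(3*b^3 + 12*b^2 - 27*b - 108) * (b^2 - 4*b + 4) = 3*b^5 - 63*b^3 + 48*b^2 + 324*b - 432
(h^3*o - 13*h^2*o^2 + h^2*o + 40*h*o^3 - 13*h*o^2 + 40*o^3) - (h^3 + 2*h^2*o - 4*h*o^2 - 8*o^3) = h^3*o - h^3 - 13*h^2*o^2 - h^2*o + 40*h*o^3 - 9*h*o^2 + 48*o^3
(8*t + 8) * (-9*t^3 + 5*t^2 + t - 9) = -72*t^4 - 32*t^3 + 48*t^2 - 64*t - 72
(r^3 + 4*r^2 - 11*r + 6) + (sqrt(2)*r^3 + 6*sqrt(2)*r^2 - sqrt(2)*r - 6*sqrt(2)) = r^3 + sqrt(2)*r^3 + 4*r^2 + 6*sqrt(2)*r^2 - 11*r - sqrt(2)*r - 6*sqrt(2) + 6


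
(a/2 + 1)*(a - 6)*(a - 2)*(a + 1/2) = a^4/2 - 11*a^3/4 - 7*a^2/2 + 11*a + 6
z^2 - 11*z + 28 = (z - 7)*(z - 4)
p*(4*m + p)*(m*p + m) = 4*m^2*p^2 + 4*m^2*p + m*p^3 + m*p^2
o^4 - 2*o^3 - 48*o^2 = o^2*(o - 8)*(o + 6)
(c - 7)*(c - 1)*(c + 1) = c^3 - 7*c^2 - c + 7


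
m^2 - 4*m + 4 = (m - 2)^2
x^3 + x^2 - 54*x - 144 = (x - 8)*(x + 3)*(x + 6)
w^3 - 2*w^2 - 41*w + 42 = (w - 7)*(w - 1)*(w + 6)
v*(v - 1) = v^2 - v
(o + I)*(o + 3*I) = o^2 + 4*I*o - 3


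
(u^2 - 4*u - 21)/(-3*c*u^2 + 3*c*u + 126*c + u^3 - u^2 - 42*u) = (u + 3)/(-3*c*u - 18*c + u^2 + 6*u)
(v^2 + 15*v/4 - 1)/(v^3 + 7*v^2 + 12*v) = (v - 1/4)/(v*(v + 3))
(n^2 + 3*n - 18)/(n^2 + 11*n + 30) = (n - 3)/(n + 5)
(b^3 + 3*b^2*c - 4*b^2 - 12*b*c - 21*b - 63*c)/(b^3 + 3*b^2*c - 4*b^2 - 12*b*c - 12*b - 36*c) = (b^2 - 4*b - 21)/(b^2 - 4*b - 12)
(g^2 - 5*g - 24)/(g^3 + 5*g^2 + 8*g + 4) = (g^2 - 5*g - 24)/(g^3 + 5*g^2 + 8*g + 4)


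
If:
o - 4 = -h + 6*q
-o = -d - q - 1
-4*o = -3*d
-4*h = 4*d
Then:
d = -8/5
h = 8/5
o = -6/5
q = -3/5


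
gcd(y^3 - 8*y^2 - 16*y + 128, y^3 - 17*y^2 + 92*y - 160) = y^2 - 12*y + 32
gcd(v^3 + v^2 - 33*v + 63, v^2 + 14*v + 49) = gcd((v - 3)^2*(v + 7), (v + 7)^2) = v + 7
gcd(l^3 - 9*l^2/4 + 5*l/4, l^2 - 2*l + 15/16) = l - 5/4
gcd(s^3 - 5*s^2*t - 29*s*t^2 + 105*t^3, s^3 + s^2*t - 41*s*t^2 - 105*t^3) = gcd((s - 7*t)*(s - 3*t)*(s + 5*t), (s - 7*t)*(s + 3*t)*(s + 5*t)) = s^2 - 2*s*t - 35*t^2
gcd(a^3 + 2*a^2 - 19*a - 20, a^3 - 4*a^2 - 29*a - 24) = a + 1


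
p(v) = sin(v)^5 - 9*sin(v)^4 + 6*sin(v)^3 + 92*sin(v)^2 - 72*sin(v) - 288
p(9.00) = -301.87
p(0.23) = -299.59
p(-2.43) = -205.17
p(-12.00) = -299.92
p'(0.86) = 41.60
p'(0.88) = 41.92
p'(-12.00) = 22.59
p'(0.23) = -28.75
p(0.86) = -289.83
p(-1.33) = -145.67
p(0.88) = -289.00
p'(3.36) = 108.02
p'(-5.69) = 25.44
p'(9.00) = -4.11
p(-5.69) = -299.28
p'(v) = 5*sin(v)^4*cos(v) - 36*sin(v)^3*cos(v) + 18*sin(v)^2*cos(v) + 184*sin(v)*cos(v) - 72*cos(v)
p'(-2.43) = 131.43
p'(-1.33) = -46.81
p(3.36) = -268.16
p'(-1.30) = -52.45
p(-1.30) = -147.16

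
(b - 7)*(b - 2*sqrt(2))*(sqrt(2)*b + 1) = sqrt(2)*b^3 - 7*sqrt(2)*b^2 - 3*b^2 - 2*sqrt(2)*b + 21*b + 14*sqrt(2)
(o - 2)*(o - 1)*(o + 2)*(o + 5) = o^4 + 4*o^3 - 9*o^2 - 16*o + 20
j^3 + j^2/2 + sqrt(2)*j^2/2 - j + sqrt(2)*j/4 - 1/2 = (j + 1/2)*(j - sqrt(2)/2)*(j + sqrt(2))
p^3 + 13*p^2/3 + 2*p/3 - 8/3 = (p - 2/3)*(p + 1)*(p + 4)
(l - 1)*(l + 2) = l^2 + l - 2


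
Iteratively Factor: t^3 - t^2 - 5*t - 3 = (t + 1)*(t^2 - 2*t - 3) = (t - 3)*(t + 1)*(t + 1)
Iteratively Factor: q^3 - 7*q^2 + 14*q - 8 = (q - 4)*(q^2 - 3*q + 2) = (q - 4)*(q - 2)*(q - 1)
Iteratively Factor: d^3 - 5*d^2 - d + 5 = (d - 1)*(d^2 - 4*d - 5) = (d - 1)*(d + 1)*(d - 5)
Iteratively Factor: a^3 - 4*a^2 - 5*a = (a)*(a^2 - 4*a - 5) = a*(a + 1)*(a - 5)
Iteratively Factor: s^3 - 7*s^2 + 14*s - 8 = (s - 2)*(s^2 - 5*s + 4) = (s - 4)*(s - 2)*(s - 1)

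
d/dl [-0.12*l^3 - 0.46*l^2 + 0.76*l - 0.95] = -0.36*l^2 - 0.92*l + 0.76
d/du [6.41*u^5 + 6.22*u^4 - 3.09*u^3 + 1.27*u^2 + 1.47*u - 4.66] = 32.05*u^4 + 24.88*u^3 - 9.27*u^2 + 2.54*u + 1.47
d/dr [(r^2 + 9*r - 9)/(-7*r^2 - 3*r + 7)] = 4*(15*r^2 - 28*r + 9)/(49*r^4 + 42*r^3 - 89*r^2 - 42*r + 49)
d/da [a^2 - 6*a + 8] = 2*a - 6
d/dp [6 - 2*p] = -2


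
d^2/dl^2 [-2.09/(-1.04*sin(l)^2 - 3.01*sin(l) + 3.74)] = (-9.042176*sin(l)^4 - 19.627608*sin(l)^3 - 37.889401*sin(l)^2 + 15.72725*sin(l) + 54.129746)/(1.04*sin(l)^2 + 3.01*sin(l) - 3.74)^3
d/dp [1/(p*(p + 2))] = 2*(-p - 1)/(p^2*(p^2 + 4*p + 4))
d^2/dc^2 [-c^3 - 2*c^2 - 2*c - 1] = -6*c - 4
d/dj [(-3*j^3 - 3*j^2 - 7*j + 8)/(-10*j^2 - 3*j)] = (30*j^4 + 18*j^3 - 61*j^2 + 160*j + 24)/(j^2*(100*j^2 + 60*j + 9))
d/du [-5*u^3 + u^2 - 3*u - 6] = -15*u^2 + 2*u - 3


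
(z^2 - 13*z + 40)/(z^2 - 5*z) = (z - 8)/z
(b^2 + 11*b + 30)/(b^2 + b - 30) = (b + 5)/(b - 5)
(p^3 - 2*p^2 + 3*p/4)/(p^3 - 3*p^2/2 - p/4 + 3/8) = 2*p/(2*p + 1)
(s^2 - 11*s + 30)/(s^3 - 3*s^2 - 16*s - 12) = (s - 5)/(s^2 + 3*s + 2)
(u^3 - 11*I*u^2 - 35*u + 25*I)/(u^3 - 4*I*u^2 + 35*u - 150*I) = (u - I)/(u + 6*I)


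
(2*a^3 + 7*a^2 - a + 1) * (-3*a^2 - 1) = -6*a^5 - 21*a^4 + a^3 - 10*a^2 + a - 1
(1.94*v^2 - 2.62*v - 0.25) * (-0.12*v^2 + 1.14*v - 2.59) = -0.2328*v^4 + 2.526*v^3 - 7.9814*v^2 + 6.5008*v + 0.6475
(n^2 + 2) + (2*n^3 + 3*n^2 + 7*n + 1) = 2*n^3 + 4*n^2 + 7*n + 3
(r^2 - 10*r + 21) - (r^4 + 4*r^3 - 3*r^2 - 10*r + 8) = -r^4 - 4*r^3 + 4*r^2 + 13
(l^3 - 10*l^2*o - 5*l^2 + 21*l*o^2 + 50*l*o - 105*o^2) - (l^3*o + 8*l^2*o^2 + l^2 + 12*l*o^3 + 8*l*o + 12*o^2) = -l^3*o + l^3 - 8*l^2*o^2 - 10*l^2*o - 6*l^2 - 12*l*o^3 + 21*l*o^2 + 42*l*o - 117*o^2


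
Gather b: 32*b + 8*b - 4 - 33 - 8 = 40*b - 45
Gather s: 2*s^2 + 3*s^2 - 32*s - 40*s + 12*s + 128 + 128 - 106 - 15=5*s^2 - 60*s + 135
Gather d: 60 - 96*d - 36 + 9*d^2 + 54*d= 9*d^2 - 42*d + 24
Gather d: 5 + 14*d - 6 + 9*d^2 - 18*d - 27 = 9*d^2 - 4*d - 28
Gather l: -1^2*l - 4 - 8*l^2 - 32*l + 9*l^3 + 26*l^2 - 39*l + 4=9*l^3 + 18*l^2 - 72*l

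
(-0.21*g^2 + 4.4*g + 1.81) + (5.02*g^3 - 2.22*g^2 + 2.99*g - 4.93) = 5.02*g^3 - 2.43*g^2 + 7.39*g - 3.12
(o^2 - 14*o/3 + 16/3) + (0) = o^2 - 14*o/3 + 16/3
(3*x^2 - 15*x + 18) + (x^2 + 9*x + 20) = 4*x^2 - 6*x + 38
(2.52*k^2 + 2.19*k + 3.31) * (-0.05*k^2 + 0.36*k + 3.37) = -0.126*k^4 + 0.7977*k^3 + 9.1153*k^2 + 8.5719*k + 11.1547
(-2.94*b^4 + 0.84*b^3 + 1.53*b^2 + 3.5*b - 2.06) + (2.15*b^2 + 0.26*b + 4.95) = -2.94*b^4 + 0.84*b^3 + 3.68*b^2 + 3.76*b + 2.89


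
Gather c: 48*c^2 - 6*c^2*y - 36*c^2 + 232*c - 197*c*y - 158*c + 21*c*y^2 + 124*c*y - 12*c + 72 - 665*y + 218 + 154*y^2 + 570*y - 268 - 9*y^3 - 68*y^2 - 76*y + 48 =c^2*(12 - 6*y) + c*(21*y^2 - 73*y + 62) - 9*y^3 + 86*y^2 - 171*y + 70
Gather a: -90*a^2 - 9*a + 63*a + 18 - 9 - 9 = -90*a^2 + 54*a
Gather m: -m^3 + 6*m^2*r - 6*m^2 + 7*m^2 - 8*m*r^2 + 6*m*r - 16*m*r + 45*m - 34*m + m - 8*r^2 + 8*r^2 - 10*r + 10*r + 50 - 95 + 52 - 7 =-m^3 + m^2*(6*r + 1) + m*(-8*r^2 - 10*r + 12)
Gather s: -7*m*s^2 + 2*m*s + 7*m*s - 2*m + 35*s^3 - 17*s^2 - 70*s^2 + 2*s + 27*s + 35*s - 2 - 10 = -2*m + 35*s^3 + s^2*(-7*m - 87) + s*(9*m + 64) - 12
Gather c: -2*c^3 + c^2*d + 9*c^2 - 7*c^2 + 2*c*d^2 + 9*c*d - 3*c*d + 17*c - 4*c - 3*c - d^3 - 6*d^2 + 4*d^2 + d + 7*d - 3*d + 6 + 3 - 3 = -2*c^3 + c^2*(d + 2) + c*(2*d^2 + 6*d + 10) - d^3 - 2*d^2 + 5*d + 6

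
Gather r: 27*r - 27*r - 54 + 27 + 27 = 0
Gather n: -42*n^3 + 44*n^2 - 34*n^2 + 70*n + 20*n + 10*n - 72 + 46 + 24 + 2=-42*n^3 + 10*n^2 + 100*n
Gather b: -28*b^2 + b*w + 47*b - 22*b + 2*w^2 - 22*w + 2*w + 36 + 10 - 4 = -28*b^2 + b*(w + 25) + 2*w^2 - 20*w + 42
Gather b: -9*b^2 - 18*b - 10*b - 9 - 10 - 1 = -9*b^2 - 28*b - 20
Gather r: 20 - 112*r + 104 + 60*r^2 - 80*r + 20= 60*r^2 - 192*r + 144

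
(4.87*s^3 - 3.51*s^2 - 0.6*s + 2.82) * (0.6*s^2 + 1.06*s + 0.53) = 2.922*s^5 + 3.0562*s^4 - 1.4995*s^3 - 0.8043*s^2 + 2.6712*s + 1.4946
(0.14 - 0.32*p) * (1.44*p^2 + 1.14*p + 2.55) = -0.4608*p^3 - 0.1632*p^2 - 0.6564*p + 0.357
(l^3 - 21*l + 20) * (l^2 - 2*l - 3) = l^5 - 2*l^4 - 24*l^3 + 62*l^2 + 23*l - 60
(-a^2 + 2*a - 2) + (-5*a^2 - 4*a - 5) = -6*a^2 - 2*a - 7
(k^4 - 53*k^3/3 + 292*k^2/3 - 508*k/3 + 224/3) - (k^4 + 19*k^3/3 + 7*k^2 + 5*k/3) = -24*k^3 + 271*k^2/3 - 171*k + 224/3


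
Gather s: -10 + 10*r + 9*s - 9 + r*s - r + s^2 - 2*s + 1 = 9*r + s^2 + s*(r + 7) - 18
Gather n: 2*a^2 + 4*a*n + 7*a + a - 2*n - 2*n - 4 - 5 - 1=2*a^2 + 8*a + n*(4*a - 4) - 10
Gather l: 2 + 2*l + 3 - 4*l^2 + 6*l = -4*l^2 + 8*l + 5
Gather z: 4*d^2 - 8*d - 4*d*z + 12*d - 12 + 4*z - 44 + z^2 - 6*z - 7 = 4*d^2 + 4*d + z^2 + z*(-4*d - 2) - 63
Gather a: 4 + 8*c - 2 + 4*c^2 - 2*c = 4*c^2 + 6*c + 2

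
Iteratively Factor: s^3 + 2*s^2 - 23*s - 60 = (s + 3)*(s^2 - s - 20) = (s - 5)*(s + 3)*(s + 4)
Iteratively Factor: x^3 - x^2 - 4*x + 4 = (x - 1)*(x^2 - 4) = (x - 1)*(x + 2)*(x - 2)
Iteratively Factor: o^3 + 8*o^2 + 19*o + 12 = (o + 1)*(o^2 + 7*o + 12) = (o + 1)*(o + 4)*(o + 3)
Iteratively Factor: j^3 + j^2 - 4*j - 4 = (j + 2)*(j^2 - j - 2) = (j + 1)*(j + 2)*(j - 2)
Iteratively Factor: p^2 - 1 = (p - 1)*(p + 1)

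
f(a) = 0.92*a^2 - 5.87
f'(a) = 1.84*a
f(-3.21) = 3.61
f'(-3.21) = -5.91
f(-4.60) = 13.60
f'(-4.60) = -8.46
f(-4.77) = 15.06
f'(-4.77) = -8.78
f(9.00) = 68.65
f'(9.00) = 16.56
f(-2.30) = -1.00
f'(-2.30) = -4.23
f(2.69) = 0.79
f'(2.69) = 4.95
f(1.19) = -4.57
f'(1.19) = 2.19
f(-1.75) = -3.05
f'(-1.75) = -3.22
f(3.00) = 2.41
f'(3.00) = 5.52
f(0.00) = -5.87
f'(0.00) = 0.00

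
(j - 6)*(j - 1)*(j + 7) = j^3 - 43*j + 42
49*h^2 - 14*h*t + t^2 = (-7*h + t)^2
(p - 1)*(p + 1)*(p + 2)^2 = p^4 + 4*p^3 + 3*p^2 - 4*p - 4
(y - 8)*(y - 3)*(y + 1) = y^3 - 10*y^2 + 13*y + 24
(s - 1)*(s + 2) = s^2 + s - 2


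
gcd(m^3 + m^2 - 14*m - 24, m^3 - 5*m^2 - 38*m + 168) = m - 4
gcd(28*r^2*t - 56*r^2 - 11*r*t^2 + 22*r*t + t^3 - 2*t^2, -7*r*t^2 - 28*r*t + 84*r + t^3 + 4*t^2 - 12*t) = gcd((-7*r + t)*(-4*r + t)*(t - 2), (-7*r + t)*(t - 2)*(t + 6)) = 7*r*t - 14*r - t^2 + 2*t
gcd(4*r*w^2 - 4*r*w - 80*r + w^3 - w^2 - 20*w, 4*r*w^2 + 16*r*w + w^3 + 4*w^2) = 4*r*w + 16*r + w^2 + 4*w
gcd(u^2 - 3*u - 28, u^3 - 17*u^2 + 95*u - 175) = u - 7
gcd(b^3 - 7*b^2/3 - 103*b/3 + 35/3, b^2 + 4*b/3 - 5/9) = b - 1/3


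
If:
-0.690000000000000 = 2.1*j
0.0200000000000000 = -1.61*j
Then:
No Solution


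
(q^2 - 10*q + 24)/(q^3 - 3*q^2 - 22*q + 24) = (q - 4)/(q^2 + 3*q - 4)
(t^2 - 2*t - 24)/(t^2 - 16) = (t - 6)/(t - 4)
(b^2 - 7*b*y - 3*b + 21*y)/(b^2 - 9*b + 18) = (b - 7*y)/(b - 6)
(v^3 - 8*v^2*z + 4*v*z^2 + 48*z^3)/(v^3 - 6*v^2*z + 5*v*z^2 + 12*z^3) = (-v^2 + 4*v*z + 12*z^2)/(-v^2 + 2*v*z + 3*z^2)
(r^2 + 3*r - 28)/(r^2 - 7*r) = (r^2 + 3*r - 28)/(r*(r - 7))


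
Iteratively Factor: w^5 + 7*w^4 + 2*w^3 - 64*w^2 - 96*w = (w + 4)*(w^4 + 3*w^3 - 10*w^2 - 24*w) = w*(w + 4)*(w^3 + 3*w^2 - 10*w - 24) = w*(w - 3)*(w + 4)*(w^2 + 6*w + 8) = w*(w - 3)*(w + 4)^2*(w + 2)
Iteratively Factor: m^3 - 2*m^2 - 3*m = (m)*(m^2 - 2*m - 3) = m*(m + 1)*(m - 3)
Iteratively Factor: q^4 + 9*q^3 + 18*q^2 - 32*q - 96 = (q + 3)*(q^3 + 6*q^2 - 32) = (q - 2)*(q + 3)*(q^2 + 8*q + 16) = (q - 2)*(q + 3)*(q + 4)*(q + 4)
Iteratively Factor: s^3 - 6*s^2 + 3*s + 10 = (s - 5)*(s^2 - s - 2) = (s - 5)*(s + 1)*(s - 2)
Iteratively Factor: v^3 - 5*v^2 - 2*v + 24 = (v + 2)*(v^2 - 7*v + 12) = (v - 4)*(v + 2)*(v - 3)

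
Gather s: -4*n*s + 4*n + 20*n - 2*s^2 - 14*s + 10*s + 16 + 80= 24*n - 2*s^2 + s*(-4*n - 4) + 96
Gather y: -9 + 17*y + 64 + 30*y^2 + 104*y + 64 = 30*y^2 + 121*y + 119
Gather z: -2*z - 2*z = -4*z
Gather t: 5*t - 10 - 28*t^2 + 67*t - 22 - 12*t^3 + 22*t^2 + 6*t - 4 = -12*t^3 - 6*t^2 + 78*t - 36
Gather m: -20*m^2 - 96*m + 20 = -20*m^2 - 96*m + 20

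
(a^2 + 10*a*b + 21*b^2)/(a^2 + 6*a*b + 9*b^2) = (a + 7*b)/(a + 3*b)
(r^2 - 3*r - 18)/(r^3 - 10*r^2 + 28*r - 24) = (r + 3)/(r^2 - 4*r + 4)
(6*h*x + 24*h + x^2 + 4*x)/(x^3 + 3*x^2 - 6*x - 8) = (6*h + x)/(x^2 - x - 2)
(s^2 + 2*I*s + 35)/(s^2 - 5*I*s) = (s + 7*I)/s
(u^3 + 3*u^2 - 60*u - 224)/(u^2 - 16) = (u^2 - u - 56)/(u - 4)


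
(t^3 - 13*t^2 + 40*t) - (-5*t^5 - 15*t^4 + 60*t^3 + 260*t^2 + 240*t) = 5*t^5 + 15*t^4 - 59*t^3 - 273*t^2 - 200*t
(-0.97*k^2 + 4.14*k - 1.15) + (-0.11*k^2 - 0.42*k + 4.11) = -1.08*k^2 + 3.72*k + 2.96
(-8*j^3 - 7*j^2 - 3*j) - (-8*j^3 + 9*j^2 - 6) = -16*j^2 - 3*j + 6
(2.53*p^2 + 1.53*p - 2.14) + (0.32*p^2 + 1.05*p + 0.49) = 2.85*p^2 + 2.58*p - 1.65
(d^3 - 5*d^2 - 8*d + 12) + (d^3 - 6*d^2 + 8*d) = 2*d^3 - 11*d^2 + 12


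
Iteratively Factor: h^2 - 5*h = (h - 5)*(h)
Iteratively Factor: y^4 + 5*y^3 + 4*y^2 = (y)*(y^3 + 5*y^2 + 4*y) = y*(y + 1)*(y^2 + 4*y) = y^2*(y + 1)*(y + 4)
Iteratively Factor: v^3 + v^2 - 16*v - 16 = (v + 1)*(v^2 - 16) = (v - 4)*(v + 1)*(v + 4)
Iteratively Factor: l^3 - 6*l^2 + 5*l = (l - 5)*(l^2 - l) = (l - 5)*(l - 1)*(l)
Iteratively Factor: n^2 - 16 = (n - 4)*(n + 4)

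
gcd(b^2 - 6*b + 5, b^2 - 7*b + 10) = b - 5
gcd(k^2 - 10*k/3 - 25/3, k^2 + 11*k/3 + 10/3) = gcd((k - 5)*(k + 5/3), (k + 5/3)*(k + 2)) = k + 5/3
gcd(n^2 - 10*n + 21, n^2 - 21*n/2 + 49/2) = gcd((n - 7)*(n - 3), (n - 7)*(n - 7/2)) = n - 7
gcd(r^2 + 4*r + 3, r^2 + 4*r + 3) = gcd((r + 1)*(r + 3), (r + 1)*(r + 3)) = r^2 + 4*r + 3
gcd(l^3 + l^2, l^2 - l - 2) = l + 1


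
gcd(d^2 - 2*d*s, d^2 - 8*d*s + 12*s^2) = -d + 2*s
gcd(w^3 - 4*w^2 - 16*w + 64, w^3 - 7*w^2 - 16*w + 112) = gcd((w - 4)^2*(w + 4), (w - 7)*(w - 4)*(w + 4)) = w^2 - 16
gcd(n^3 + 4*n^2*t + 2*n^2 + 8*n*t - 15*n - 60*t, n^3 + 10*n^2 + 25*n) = n + 5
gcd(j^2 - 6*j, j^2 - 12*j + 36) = j - 6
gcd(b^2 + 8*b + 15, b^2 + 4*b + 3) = b + 3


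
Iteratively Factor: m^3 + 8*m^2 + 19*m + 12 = (m + 1)*(m^2 + 7*m + 12) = (m + 1)*(m + 4)*(m + 3)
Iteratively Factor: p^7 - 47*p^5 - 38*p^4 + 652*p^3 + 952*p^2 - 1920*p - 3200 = (p - 2)*(p^6 + 2*p^5 - 43*p^4 - 124*p^3 + 404*p^2 + 1760*p + 1600) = (p - 2)*(p + 2)*(p^5 - 43*p^3 - 38*p^2 + 480*p + 800) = (p - 5)*(p - 2)*(p + 2)*(p^4 + 5*p^3 - 18*p^2 - 128*p - 160) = (p - 5)^2*(p - 2)*(p + 2)*(p^3 + 10*p^2 + 32*p + 32) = (p - 5)^2*(p - 2)*(p + 2)^2*(p^2 + 8*p + 16) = (p - 5)^2*(p - 2)*(p + 2)^2*(p + 4)*(p + 4)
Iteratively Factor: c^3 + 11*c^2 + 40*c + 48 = (c + 4)*(c^2 + 7*c + 12) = (c + 4)^2*(c + 3)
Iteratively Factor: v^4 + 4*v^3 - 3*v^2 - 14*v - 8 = (v - 2)*(v^3 + 6*v^2 + 9*v + 4) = (v - 2)*(v + 4)*(v^2 + 2*v + 1) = (v - 2)*(v + 1)*(v + 4)*(v + 1)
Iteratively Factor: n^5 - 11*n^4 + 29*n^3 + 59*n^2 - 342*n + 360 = (n - 3)*(n^4 - 8*n^3 + 5*n^2 + 74*n - 120) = (n - 3)*(n - 2)*(n^3 - 6*n^2 - 7*n + 60) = (n - 5)*(n - 3)*(n - 2)*(n^2 - n - 12) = (n - 5)*(n - 3)*(n - 2)*(n + 3)*(n - 4)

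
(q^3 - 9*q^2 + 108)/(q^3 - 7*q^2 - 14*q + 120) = (q^2 - 3*q - 18)/(q^2 - q - 20)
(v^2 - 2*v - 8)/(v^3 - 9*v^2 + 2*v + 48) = (v - 4)/(v^2 - 11*v + 24)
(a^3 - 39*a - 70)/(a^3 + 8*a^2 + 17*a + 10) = (a - 7)/(a + 1)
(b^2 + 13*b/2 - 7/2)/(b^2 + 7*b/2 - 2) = (b + 7)/(b + 4)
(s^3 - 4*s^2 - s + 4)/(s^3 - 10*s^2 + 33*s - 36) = (s^2 - 1)/(s^2 - 6*s + 9)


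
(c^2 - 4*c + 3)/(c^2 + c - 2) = (c - 3)/(c + 2)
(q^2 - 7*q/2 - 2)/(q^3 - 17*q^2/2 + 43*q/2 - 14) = (2*q + 1)/(2*q^2 - 9*q + 7)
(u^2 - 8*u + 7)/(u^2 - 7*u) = (u - 1)/u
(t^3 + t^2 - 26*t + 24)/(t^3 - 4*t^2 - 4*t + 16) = (t^2 + 5*t - 6)/(t^2 - 4)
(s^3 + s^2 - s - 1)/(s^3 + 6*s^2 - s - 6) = (s + 1)/(s + 6)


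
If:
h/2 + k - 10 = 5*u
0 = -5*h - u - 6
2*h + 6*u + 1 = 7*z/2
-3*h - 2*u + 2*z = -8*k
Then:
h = -56/71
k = 8/71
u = -146/71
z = -262/71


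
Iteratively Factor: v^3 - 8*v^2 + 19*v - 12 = (v - 3)*(v^2 - 5*v + 4) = (v - 4)*(v - 3)*(v - 1)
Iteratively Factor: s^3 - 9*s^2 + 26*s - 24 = (s - 2)*(s^2 - 7*s + 12) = (s - 4)*(s - 2)*(s - 3)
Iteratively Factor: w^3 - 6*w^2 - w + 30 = (w + 2)*(w^2 - 8*w + 15) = (w - 5)*(w + 2)*(w - 3)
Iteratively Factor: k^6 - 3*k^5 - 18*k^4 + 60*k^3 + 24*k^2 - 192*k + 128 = (k - 2)*(k^5 - k^4 - 20*k^3 + 20*k^2 + 64*k - 64) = (k - 2)^2*(k^4 + k^3 - 18*k^2 - 16*k + 32) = (k - 2)^2*(k + 2)*(k^3 - k^2 - 16*k + 16) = (k - 4)*(k - 2)^2*(k + 2)*(k^2 + 3*k - 4) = (k - 4)*(k - 2)^2*(k + 2)*(k + 4)*(k - 1)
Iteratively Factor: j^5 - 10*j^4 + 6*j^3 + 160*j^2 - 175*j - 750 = (j + 2)*(j^4 - 12*j^3 + 30*j^2 + 100*j - 375) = (j - 5)*(j + 2)*(j^3 - 7*j^2 - 5*j + 75) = (j - 5)^2*(j + 2)*(j^2 - 2*j - 15) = (j - 5)^2*(j + 2)*(j + 3)*(j - 5)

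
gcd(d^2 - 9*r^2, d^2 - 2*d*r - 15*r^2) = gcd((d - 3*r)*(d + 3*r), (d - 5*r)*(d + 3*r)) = d + 3*r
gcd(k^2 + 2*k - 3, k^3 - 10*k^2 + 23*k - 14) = k - 1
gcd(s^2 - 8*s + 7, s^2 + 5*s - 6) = s - 1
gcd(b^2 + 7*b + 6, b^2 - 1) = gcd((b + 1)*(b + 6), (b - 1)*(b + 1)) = b + 1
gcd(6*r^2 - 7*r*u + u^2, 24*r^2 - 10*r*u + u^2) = 6*r - u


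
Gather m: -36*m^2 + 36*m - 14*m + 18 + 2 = -36*m^2 + 22*m + 20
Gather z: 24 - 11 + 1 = 14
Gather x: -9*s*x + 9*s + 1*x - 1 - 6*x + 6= 9*s + x*(-9*s - 5) + 5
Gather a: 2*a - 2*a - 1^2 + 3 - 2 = 0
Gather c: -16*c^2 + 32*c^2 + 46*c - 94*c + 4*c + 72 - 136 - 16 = 16*c^2 - 44*c - 80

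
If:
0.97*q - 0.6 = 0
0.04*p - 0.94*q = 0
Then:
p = 14.54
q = 0.62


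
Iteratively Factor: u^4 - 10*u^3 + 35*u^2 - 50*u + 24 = (u - 1)*(u^3 - 9*u^2 + 26*u - 24) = (u - 4)*(u - 1)*(u^2 - 5*u + 6) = (u - 4)*(u - 2)*(u - 1)*(u - 3)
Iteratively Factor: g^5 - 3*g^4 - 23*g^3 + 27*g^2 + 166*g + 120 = (g - 4)*(g^4 + g^3 - 19*g^2 - 49*g - 30) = (g - 4)*(g + 3)*(g^3 - 2*g^2 - 13*g - 10) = (g - 5)*(g - 4)*(g + 3)*(g^2 + 3*g + 2) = (g - 5)*(g - 4)*(g + 2)*(g + 3)*(g + 1)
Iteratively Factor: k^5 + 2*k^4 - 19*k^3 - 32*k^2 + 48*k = (k - 1)*(k^4 + 3*k^3 - 16*k^2 - 48*k) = (k - 1)*(k + 4)*(k^3 - k^2 - 12*k) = (k - 4)*(k - 1)*(k + 4)*(k^2 + 3*k) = k*(k - 4)*(k - 1)*(k + 4)*(k + 3)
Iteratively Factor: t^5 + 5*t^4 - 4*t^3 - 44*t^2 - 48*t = (t + 2)*(t^4 + 3*t^3 - 10*t^2 - 24*t) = (t + 2)^2*(t^3 + t^2 - 12*t) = (t + 2)^2*(t + 4)*(t^2 - 3*t) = t*(t + 2)^2*(t + 4)*(t - 3)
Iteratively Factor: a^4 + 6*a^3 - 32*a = (a + 4)*(a^3 + 2*a^2 - 8*a) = a*(a + 4)*(a^2 + 2*a - 8) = a*(a + 4)^2*(a - 2)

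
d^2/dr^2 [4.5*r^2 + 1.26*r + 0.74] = 9.00000000000000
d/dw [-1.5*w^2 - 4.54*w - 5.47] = -3.0*w - 4.54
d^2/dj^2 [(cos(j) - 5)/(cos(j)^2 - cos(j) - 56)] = (9*sin(j)^4*cos(j) - 19*sin(j)^4 + 1189*sin(j)^2 + 13245*cos(j)/4 + 357*cos(3*j)/4 - cos(5*j)/2 - 488)/(sin(j)^2 + cos(j) + 55)^3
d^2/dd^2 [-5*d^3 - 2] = -30*d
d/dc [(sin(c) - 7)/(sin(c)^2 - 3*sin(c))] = (-cos(c) + 14/tan(c) - 21*cos(c)/sin(c)^2)/(sin(c) - 3)^2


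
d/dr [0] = 0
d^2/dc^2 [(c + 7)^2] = 2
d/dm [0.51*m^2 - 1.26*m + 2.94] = 1.02*m - 1.26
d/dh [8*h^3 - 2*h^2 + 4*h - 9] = 24*h^2 - 4*h + 4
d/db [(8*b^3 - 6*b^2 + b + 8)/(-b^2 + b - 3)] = (-8*b^4 + 16*b^3 - 77*b^2 + 52*b - 11)/(b^4 - 2*b^3 + 7*b^2 - 6*b + 9)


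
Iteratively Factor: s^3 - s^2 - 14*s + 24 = (s - 2)*(s^2 + s - 12) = (s - 3)*(s - 2)*(s + 4)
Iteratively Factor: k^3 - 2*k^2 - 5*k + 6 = (k + 2)*(k^2 - 4*k + 3) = (k - 3)*(k + 2)*(k - 1)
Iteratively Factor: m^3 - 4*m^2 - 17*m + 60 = (m + 4)*(m^2 - 8*m + 15) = (m - 3)*(m + 4)*(m - 5)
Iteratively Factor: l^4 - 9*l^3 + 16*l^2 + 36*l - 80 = (l + 2)*(l^3 - 11*l^2 + 38*l - 40) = (l - 2)*(l + 2)*(l^2 - 9*l + 20) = (l - 4)*(l - 2)*(l + 2)*(l - 5)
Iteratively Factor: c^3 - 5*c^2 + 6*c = (c)*(c^2 - 5*c + 6) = c*(c - 2)*(c - 3)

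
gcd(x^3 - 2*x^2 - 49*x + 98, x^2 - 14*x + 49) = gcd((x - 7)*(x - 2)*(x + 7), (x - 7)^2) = x - 7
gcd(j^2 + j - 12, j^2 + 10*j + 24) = j + 4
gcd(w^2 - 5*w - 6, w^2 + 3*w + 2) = w + 1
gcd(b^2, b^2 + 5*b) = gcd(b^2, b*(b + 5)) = b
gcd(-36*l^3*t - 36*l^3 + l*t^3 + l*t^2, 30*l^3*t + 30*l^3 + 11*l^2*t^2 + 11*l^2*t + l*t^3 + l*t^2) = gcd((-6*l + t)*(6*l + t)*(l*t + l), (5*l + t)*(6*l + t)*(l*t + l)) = 6*l^2*t + 6*l^2 + l*t^2 + l*t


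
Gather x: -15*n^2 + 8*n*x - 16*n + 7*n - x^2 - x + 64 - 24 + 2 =-15*n^2 - 9*n - x^2 + x*(8*n - 1) + 42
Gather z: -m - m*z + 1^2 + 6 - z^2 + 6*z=-m - z^2 + z*(6 - m) + 7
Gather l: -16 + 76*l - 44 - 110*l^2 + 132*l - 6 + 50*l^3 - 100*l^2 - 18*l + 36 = 50*l^3 - 210*l^2 + 190*l - 30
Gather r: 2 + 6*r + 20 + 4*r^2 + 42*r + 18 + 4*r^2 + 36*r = 8*r^2 + 84*r + 40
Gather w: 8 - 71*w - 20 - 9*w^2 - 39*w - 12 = -9*w^2 - 110*w - 24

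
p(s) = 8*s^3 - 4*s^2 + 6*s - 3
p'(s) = 24*s^2 - 8*s + 6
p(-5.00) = -1133.00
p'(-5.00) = 646.00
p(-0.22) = -4.60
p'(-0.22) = 8.92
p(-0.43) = -6.96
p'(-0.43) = 13.88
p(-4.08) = -637.40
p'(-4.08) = 438.15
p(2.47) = 107.97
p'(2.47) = 132.66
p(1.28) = 14.90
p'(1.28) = 35.08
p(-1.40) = -41.19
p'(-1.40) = 64.24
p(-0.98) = -20.25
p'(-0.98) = 36.89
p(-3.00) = -273.00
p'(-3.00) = 246.00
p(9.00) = 5559.00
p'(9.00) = 1878.00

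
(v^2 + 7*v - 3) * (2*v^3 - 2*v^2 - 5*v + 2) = 2*v^5 + 12*v^4 - 25*v^3 - 27*v^2 + 29*v - 6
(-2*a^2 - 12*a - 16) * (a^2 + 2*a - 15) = -2*a^4 - 16*a^3 - 10*a^2 + 148*a + 240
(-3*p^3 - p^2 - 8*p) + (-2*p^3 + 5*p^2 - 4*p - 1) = -5*p^3 + 4*p^2 - 12*p - 1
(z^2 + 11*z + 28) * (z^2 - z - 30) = z^4 + 10*z^3 - 13*z^2 - 358*z - 840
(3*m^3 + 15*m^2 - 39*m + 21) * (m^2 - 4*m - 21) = 3*m^5 + 3*m^4 - 162*m^3 - 138*m^2 + 735*m - 441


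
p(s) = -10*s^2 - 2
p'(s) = -20*s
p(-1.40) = -21.60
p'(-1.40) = 28.00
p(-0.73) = -7.33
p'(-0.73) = 14.60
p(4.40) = -195.60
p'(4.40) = -88.00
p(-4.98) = -250.00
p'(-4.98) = 99.60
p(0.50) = -4.50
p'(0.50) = -10.00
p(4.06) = -166.84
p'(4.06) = -81.20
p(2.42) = -60.56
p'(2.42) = -48.40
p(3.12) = -99.34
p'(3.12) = -62.40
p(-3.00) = -92.00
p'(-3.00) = 60.00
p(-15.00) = -2252.00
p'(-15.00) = 300.00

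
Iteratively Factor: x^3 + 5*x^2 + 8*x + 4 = (x + 2)*(x^2 + 3*x + 2) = (x + 1)*(x + 2)*(x + 2)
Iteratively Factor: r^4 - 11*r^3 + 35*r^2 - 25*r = (r - 1)*(r^3 - 10*r^2 + 25*r) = r*(r - 1)*(r^2 - 10*r + 25) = r*(r - 5)*(r - 1)*(r - 5)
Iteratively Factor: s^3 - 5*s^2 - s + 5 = (s + 1)*(s^2 - 6*s + 5) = (s - 1)*(s + 1)*(s - 5)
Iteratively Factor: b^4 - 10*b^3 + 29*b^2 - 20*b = (b)*(b^3 - 10*b^2 + 29*b - 20) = b*(b - 5)*(b^2 - 5*b + 4) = b*(b - 5)*(b - 4)*(b - 1)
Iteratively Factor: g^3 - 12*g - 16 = (g - 4)*(g^2 + 4*g + 4) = (g - 4)*(g + 2)*(g + 2)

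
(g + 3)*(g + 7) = g^2 + 10*g + 21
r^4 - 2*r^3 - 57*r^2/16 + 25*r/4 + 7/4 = (r - 2)^2*(r + 1/4)*(r + 7/4)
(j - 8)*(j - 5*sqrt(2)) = j^2 - 8*j - 5*sqrt(2)*j + 40*sqrt(2)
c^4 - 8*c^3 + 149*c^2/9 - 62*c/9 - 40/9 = (c - 5)*(c - 2)*(c - 4/3)*(c + 1/3)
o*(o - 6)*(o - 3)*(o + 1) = o^4 - 8*o^3 + 9*o^2 + 18*o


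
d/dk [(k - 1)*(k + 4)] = 2*k + 3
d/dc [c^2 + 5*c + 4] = 2*c + 5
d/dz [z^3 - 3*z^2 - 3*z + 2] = 3*z^2 - 6*z - 3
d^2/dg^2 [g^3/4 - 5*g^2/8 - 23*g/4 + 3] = 3*g/2 - 5/4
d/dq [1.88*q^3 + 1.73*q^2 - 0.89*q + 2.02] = 5.64*q^2 + 3.46*q - 0.89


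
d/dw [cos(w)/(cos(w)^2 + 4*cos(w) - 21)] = (cos(w)^2 + 21)*sin(w)/((cos(w) - 3)^2*(cos(w) + 7)^2)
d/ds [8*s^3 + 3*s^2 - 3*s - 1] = 24*s^2 + 6*s - 3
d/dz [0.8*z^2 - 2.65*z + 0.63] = 1.6*z - 2.65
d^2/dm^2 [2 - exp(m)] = -exp(m)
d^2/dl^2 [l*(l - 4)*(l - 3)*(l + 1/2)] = 12*l^2 - 39*l + 17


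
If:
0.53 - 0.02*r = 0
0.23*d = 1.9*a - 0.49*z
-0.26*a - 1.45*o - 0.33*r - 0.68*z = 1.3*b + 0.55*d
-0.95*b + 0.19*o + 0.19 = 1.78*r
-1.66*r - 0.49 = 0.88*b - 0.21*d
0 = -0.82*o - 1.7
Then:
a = 20.17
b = -49.87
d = 2.84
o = -2.07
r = 26.50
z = 76.88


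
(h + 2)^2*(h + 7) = h^3 + 11*h^2 + 32*h + 28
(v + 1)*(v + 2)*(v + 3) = v^3 + 6*v^2 + 11*v + 6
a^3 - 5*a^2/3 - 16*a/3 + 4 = (a - 3)*(a - 2/3)*(a + 2)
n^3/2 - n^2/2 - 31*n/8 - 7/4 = (n/2 + 1)*(n - 7/2)*(n + 1/2)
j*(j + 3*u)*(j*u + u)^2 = j^4*u^2 + 3*j^3*u^3 + 2*j^3*u^2 + 6*j^2*u^3 + j^2*u^2 + 3*j*u^3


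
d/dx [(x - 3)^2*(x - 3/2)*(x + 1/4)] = 4*x^3 - 87*x^2/4 + 129*x/4 - 9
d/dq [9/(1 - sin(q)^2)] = 18*sin(q)/cos(q)^3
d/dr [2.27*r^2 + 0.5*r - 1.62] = 4.54*r + 0.5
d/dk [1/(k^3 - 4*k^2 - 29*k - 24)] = (-3*k^2 + 8*k + 29)/(-k^3 + 4*k^2 + 29*k + 24)^2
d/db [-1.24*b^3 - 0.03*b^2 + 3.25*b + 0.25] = -3.72*b^2 - 0.06*b + 3.25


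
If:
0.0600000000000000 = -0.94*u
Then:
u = -0.06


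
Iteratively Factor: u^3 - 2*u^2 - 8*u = (u - 4)*(u^2 + 2*u) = (u - 4)*(u + 2)*(u)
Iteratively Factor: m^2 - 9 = (m - 3)*(m + 3)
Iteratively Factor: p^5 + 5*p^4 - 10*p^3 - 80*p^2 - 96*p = (p + 3)*(p^4 + 2*p^3 - 16*p^2 - 32*p) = p*(p + 3)*(p^3 + 2*p^2 - 16*p - 32) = p*(p + 2)*(p + 3)*(p^2 - 16) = p*(p - 4)*(p + 2)*(p + 3)*(p + 4)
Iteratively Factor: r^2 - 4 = (r - 2)*(r + 2)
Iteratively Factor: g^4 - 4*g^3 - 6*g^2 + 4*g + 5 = (g - 5)*(g^3 + g^2 - g - 1) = (g - 5)*(g + 1)*(g^2 - 1) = (g - 5)*(g - 1)*(g + 1)*(g + 1)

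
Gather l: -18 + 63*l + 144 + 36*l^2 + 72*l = 36*l^2 + 135*l + 126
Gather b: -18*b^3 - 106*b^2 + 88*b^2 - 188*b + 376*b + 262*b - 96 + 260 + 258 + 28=-18*b^3 - 18*b^2 + 450*b + 450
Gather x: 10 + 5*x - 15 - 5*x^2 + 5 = -5*x^2 + 5*x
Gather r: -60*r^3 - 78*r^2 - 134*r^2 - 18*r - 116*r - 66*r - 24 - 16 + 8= -60*r^3 - 212*r^2 - 200*r - 32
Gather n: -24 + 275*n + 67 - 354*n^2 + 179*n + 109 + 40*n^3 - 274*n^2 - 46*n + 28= 40*n^3 - 628*n^2 + 408*n + 180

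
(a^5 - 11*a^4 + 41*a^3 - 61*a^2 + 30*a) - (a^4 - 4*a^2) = a^5 - 12*a^4 + 41*a^3 - 57*a^2 + 30*a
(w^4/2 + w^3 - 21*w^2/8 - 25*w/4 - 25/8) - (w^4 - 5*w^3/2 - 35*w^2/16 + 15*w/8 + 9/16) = -w^4/2 + 7*w^3/2 - 7*w^2/16 - 65*w/8 - 59/16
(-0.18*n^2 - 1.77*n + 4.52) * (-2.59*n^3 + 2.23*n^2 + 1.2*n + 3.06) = 0.4662*n^5 + 4.1829*n^4 - 15.8699*n^3 + 7.4048*n^2 + 0.00779999999999959*n + 13.8312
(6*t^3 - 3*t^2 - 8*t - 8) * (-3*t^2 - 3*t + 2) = -18*t^5 - 9*t^4 + 45*t^3 + 42*t^2 + 8*t - 16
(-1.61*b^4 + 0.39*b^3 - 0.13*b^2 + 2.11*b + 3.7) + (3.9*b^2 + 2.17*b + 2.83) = -1.61*b^4 + 0.39*b^3 + 3.77*b^2 + 4.28*b + 6.53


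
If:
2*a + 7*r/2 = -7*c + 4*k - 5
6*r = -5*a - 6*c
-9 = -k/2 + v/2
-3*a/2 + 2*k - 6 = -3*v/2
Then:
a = 7*v/3 + 20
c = 221*v/126 + 512/21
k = v + 18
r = -233*v/63 - 862/21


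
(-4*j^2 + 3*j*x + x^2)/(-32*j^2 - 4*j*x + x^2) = (-j + x)/(-8*j + x)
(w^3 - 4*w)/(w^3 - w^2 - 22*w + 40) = w*(w + 2)/(w^2 + w - 20)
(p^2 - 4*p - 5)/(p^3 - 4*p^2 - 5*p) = 1/p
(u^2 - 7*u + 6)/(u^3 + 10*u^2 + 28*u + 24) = (u^2 - 7*u + 6)/(u^3 + 10*u^2 + 28*u + 24)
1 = 1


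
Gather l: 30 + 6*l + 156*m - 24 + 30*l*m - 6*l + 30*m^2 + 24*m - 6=30*l*m + 30*m^2 + 180*m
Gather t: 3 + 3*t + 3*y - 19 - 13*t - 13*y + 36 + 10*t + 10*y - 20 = 0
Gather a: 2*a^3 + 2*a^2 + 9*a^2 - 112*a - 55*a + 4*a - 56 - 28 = 2*a^3 + 11*a^2 - 163*a - 84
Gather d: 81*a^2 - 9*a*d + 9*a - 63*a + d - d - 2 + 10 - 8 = 81*a^2 - 9*a*d - 54*a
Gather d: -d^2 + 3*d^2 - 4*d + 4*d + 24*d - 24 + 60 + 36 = 2*d^2 + 24*d + 72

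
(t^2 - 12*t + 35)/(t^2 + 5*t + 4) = (t^2 - 12*t + 35)/(t^2 + 5*t + 4)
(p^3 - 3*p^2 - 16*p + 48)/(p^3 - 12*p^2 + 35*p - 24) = (p^2 - 16)/(p^2 - 9*p + 8)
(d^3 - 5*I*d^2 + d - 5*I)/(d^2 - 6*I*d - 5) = d + I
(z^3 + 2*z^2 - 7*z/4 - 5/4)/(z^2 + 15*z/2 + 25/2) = (2*z^2 - z - 1)/(2*(z + 5))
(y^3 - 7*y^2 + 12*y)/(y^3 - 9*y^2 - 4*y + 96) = y*(y - 3)/(y^2 - 5*y - 24)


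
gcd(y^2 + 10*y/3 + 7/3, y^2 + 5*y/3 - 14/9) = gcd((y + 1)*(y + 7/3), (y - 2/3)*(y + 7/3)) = y + 7/3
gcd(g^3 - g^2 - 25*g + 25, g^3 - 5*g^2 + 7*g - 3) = g - 1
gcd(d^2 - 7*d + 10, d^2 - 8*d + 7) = 1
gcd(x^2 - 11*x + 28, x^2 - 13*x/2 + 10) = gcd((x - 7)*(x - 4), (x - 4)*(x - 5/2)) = x - 4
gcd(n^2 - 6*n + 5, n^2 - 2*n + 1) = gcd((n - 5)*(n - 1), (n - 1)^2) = n - 1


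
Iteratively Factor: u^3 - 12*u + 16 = (u - 2)*(u^2 + 2*u - 8) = (u - 2)^2*(u + 4)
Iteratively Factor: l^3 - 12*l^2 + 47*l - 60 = (l - 5)*(l^2 - 7*l + 12) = (l - 5)*(l - 3)*(l - 4)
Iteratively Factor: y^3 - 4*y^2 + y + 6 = (y - 3)*(y^2 - y - 2) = (y - 3)*(y - 2)*(y + 1)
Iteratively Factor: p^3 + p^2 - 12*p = (p + 4)*(p^2 - 3*p) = (p - 3)*(p + 4)*(p)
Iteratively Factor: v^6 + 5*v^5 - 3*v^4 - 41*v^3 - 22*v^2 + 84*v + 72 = (v - 2)*(v^5 + 7*v^4 + 11*v^3 - 19*v^2 - 60*v - 36) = (v - 2)*(v + 3)*(v^4 + 4*v^3 - v^2 - 16*v - 12) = (v - 2)*(v + 3)^2*(v^3 + v^2 - 4*v - 4) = (v - 2)*(v + 1)*(v + 3)^2*(v^2 - 4) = (v - 2)^2*(v + 1)*(v + 3)^2*(v + 2)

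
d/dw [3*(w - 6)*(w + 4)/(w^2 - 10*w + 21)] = 6*(-4*w^2 + 45*w - 141)/(w^4 - 20*w^3 + 142*w^2 - 420*w + 441)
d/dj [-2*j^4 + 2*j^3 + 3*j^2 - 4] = 2*j*(-4*j^2 + 3*j + 3)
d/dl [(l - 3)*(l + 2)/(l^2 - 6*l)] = (-5*l^2 + 12*l - 36)/(l^2*(l^2 - 12*l + 36))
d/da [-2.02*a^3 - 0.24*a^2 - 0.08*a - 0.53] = -6.06*a^2 - 0.48*a - 0.08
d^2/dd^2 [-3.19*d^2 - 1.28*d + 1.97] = -6.38000000000000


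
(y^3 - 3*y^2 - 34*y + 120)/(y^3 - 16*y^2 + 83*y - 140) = (y + 6)/(y - 7)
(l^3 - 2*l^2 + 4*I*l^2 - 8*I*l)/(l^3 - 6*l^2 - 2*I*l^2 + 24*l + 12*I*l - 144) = l*(l - 2)/(l^2 - 6*l*(1 + I) + 36*I)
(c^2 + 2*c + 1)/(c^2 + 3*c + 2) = (c + 1)/(c + 2)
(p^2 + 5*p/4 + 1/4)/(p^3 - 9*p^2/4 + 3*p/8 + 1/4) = 2*(p + 1)/(2*p^2 - 5*p + 2)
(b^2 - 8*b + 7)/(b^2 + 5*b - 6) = (b - 7)/(b + 6)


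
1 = 1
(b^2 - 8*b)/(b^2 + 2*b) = (b - 8)/(b + 2)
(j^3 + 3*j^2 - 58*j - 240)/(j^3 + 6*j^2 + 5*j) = (j^2 - 2*j - 48)/(j*(j + 1))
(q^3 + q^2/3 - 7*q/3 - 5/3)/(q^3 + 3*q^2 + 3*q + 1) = (q - 5/3)/(q + 1)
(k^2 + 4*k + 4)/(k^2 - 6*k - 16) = (k + 2)/(k - 8)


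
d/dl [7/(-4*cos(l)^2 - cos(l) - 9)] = -7*(8*cos(l) + 1)*sin(l)/(4*cos(l)^2 + cos(l) + 9)^2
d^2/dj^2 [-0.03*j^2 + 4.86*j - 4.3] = -0.0600000000000000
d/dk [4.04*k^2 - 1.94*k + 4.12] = 8.08*k - 1.94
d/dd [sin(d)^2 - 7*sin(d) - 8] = (2*sin(d) - 7)*cos(d)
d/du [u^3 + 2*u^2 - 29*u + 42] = 3*u^2 + 4*u - 29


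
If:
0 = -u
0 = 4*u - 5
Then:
No Solution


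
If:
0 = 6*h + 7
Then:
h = -7/6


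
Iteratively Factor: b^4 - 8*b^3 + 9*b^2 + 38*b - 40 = (b - 1)*(b^3 - 7*b^2 + 2*b + 40) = (b - 1)*(b + 2)*(b^2 - 9*b + 20) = (b - 5)*(b - 1)*(b + 2)*(b - 4)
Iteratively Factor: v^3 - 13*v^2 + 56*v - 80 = (v - 4)*(v^2 - 9*v + 20) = (v - 5)*(v - 4)*(v - 4)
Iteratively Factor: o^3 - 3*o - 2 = (o - 2)*(o^2 + 2*o + 1) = (o - 2)*(o + 1)*(o + 1)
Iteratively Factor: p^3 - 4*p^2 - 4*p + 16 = (p - 2)*(p^2 - 2*p - 8) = (p - 2)*(p + 2)*(p - 4)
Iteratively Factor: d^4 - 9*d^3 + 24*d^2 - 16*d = (d - 4)*(d^3 - 5*d^2 + 4*d) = (d - 4)^2*(d^2 - d) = d*(d - 4)^2*(d - 1)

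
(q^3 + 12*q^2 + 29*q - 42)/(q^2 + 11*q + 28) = (q^2 + 5*q - 6)/(q + 4)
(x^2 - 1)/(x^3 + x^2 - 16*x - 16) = (x - 1)/(x^2 - 16)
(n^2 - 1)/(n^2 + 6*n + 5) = (n - 1)/(n + 5)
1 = 1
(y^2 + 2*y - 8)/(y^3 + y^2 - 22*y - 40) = (y - 2)/(y^2 - 3*y - 10)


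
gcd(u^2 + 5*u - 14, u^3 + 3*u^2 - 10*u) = u - 2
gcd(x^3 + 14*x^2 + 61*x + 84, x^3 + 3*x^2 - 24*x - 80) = x + 4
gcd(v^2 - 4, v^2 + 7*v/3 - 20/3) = 1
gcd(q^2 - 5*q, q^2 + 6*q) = q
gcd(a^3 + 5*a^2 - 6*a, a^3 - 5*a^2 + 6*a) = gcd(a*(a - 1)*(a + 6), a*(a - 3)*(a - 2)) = a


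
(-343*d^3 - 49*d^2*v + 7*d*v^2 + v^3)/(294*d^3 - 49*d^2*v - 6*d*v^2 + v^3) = (7*d + v)/(-6*d + v)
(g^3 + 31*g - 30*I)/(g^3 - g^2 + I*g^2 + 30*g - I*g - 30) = (g - I)/(g - 1)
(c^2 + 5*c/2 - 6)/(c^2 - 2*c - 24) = (c - 3/2)/(c - 6)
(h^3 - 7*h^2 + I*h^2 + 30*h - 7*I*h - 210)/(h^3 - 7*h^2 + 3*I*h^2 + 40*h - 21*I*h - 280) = (h + 6*I)/(h + 8*I)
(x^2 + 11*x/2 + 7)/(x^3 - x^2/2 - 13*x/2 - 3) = (2*x + 7)/(2*x^2 - 5*x - 3)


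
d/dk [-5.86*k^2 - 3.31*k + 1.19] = -11.72*k - 3.31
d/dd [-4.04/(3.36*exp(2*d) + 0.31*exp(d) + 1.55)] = (27.1488*exp(d) + 1.2524)*exp(d)/(3.36*exp(2*d) + 0.31*exp(d) + 1.55)^2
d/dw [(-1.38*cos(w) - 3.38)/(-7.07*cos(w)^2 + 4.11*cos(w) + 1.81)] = (9.7566*cos(w)^2 + 47.7932*cos(w) - 11.394)*sin(w)/(49.9849*cos(w)^4 - 58.1154*cos(w)^3 - 8.7013*cos(w)^2 + 14.8782*cos(w) + 3.2761)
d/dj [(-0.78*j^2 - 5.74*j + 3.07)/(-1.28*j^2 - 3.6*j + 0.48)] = (-4.5392*j^2 + 7.1104*j + 8.2968)/(1.6384*j^4 + 9.216*j^3 + 11.7312*j^2 - 3.456*j + 0.2304)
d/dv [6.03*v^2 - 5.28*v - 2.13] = 12.06*v - 5.28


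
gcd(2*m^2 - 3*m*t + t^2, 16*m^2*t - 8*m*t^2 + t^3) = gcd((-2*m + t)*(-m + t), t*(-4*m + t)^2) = 1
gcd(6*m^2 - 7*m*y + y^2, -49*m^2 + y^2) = 1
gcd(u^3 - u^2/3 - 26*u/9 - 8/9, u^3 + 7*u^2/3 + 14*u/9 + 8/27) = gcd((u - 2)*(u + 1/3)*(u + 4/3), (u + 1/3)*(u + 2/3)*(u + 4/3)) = u^2 + 5*u/3 + 4/9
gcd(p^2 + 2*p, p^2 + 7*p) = p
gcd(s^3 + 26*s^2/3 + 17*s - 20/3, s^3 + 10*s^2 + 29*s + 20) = s^2 + 9*s + 20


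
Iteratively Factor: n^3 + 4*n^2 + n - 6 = (n + 2)*(n^2 + 2*n - 3) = (n + 2)*(n + 3)*(n - 1)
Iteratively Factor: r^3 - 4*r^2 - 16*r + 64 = (r - 4)*(r^2 - 16) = (r - 4)^2*(r + 4)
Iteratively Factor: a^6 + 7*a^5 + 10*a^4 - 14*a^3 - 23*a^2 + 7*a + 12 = (a + 4)*(a^5 + 3*a^4 - 2*a^3 - 6*a^2 + a + 3) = (a + 1)*(a + 4)*(a^4 + 2*a^3 - 4*a^2 - 2*a + 3) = (a - 1)*(a + 1)*(a + 4)*(a^3 + 3*a^2 - a - 3) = (a - 1)*(a + 1)^2*(a + 4)*(a^2 + 2*a - 3) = (a - 1)*(a + 1)^2*(a + 3)*(a + 4)*(a - 1)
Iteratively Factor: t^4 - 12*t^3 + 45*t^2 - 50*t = (t - 2)*(t^3 - 10*t^2 + 25*t) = (t - 5)*(t - 2)*(t^2 - 5*t) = (t - 5)^2*(t - 2)*(t)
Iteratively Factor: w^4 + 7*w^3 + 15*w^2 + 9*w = (w + 1)*(w^3 + 6*w^2 + 9*w) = w*(w + 1)*(w^2 + 6*w + 9) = w*(w + 1)*(w + 3)*(w + 3)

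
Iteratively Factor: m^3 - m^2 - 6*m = (m)*(m^2 - m - 6) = m*(m - 3)*(m + 2)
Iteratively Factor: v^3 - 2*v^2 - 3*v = (v + 1)*(v^2 - 3*v) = v*(v + 1)*(v - 3)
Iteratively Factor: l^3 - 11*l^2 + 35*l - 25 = (l - 5)*(l^2 - 6*l + 5) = (l - 5)^2*(l - 1)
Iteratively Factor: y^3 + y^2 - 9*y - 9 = (y + 1)*(y^2 - 9) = (y + 1)*(y + 3)*(y - 3)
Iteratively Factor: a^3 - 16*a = (a - 4)*(a^2 + 4*a) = (a - 4)*(a + 4)*(a)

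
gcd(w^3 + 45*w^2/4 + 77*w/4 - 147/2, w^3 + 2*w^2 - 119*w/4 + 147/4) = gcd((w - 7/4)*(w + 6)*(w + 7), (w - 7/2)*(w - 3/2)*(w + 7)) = w + 7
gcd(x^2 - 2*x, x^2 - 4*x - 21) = 1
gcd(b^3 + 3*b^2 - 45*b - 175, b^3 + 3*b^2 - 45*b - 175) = b^3 + 3*b^2 - 45*b - 175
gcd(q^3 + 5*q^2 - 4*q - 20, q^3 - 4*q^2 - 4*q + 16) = q^2 - 4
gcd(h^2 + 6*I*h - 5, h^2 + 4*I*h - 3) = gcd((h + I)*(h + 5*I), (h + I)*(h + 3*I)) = h + I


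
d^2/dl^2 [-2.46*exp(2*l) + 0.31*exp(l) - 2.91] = (0.31 - 9.84*exp(l))*exp(l)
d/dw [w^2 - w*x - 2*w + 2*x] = 2*w - x - 2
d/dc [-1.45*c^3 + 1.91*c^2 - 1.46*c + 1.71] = -4.35*c^2 + 3.82*c - 1.46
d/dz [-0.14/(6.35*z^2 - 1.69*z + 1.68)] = (1.778*z - 0.2366)/(6.35*z^2 - 1.69*z + 1.68)^2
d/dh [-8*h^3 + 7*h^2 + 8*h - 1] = -24*h^2 + 14*h + 8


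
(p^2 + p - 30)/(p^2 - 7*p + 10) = (p + 6)/(p - 2)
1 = 1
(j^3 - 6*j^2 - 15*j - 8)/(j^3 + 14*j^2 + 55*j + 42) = (j^2 - 7*j - 8)/(j^2 + 13*j + 42)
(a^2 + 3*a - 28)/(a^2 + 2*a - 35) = (a - 4)/(a - 5)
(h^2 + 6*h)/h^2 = (h + 6)/h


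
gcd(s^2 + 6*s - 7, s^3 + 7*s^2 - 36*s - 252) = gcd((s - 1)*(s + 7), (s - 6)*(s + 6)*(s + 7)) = s + 7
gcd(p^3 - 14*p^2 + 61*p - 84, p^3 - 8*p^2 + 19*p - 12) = p^2 - 7*p + 12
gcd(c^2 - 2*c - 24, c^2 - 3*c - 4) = 1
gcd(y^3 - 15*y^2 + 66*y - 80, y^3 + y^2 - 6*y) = y - 2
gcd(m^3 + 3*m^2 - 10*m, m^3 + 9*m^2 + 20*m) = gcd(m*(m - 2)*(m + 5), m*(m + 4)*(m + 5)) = m^2 + 5*m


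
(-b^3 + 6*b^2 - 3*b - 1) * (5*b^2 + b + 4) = -5*b^5 + 29*b^4 - 13*b^3 + 16*b^2 - 13*b - 4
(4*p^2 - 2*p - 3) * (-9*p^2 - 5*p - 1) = -36*p^4 - 2*p^3 + 33*p^2 + 17*p + 3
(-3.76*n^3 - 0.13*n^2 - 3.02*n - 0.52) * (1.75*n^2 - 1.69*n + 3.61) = -6.58*n^5 + 6.1269*n^4 - 18.6389*n^3 + 3.7245*n^2 - 10.0234*n - 1.8772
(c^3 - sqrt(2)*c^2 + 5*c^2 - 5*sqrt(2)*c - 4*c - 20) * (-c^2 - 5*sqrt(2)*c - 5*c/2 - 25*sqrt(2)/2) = -c^5 - 15*c^4/2 - 4*sqrt(2)*c^4 - 30*sqrt(2)*c^3 + 3*c^3/2 - 30*sqrt(2)*c^2 + 105*c^2 + 175*c + 150*sqrt(2)*c + 250*sqrt(2)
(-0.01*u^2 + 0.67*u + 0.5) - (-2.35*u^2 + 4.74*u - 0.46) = 2.34*u^2 - 4.07*u + 0.96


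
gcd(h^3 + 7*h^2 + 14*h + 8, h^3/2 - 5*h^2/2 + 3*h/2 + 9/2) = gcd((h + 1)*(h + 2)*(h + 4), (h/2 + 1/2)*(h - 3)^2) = h + 1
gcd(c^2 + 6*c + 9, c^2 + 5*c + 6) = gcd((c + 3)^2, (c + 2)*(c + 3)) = c + 3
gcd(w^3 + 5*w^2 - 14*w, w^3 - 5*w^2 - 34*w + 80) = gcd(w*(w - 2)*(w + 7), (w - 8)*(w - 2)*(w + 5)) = w - 2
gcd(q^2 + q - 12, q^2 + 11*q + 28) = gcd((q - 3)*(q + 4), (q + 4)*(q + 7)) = q + 4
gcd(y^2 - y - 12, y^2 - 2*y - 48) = 1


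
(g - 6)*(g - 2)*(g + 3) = g^3 - 5*g^2 - 12*g + 36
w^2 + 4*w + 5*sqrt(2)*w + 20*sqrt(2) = (w + 4)*(w + 5*sqrt(2))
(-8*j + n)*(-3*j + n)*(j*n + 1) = 24*j^3*n - 11*j^2*n^2 + 24*j^2 + j*n^3 - 11*j*n + n^2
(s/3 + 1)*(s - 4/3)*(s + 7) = s^3/3 + 26*s^2/9 + 23*s/9 - 28/3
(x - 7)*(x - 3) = x^2 - 10*x + 21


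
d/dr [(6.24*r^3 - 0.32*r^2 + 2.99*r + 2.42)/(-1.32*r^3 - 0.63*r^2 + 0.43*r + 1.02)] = (-4.3536*r^4 + 13.26*r^3 + 30.4237*r^2 + 2.3964*r + 2.0092)/(1.7424*r^6 + 1.6632*r^5 - 0.7383*r^4 - 3.2346*r^3 - 1.1003*r^2 + 0.8772*r + 1.0404)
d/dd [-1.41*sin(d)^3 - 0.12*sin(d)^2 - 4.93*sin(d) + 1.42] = (-0.24*sin(d) + 2.115*cos(2*d) - 7.045)*cos(d)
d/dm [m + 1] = 1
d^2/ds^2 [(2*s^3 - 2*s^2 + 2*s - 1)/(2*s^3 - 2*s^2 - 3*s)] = 2*(60*s^5 - 84*s^4 + 82*s^3 + 6*s^2 - 18*s - 9)/(s^3*(8*s^6 - 24*s^5 - 12*s^4 + 64*s^3 + 18*s^2 - 54*s - 27))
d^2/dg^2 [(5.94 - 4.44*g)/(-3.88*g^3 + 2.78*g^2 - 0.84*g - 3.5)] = (401.049216*g^5 - 1360.427328*g^4 + 1064.825952*g^3 - 1115.140464*g^2 + 826.424928*g - 150.082128)/(58.411072*g^9 - 125.553696*g^8 + 127.895664*g^7 + 82.222792*g^6 - 198.825648*g^5 + 143.706696*g^4 + 94.143504*g^3 - 94.7562*g^2 + 30.87*g + 42.875)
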